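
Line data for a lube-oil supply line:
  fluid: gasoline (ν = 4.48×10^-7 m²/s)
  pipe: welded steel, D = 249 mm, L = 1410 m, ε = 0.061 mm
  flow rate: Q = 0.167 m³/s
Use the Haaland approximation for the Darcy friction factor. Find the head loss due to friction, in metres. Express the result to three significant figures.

V = 4Q/(πD²) = 4·0.167/(π·0.249²) = 3.429 m/s
Re = VD/ν = 3.429·0.249/4.48×10^-7 = 1.91×10^6 → turbulent
ε/D = 0.061/249 = 2.45×10^-4
Haaland: f = 0.01474
h_f = f(L/D)V²/(2g) = 0.01474·(1410/0.249)·3.429²/(2·9.81) = 50.05 m

h_f ≈ 50.1 m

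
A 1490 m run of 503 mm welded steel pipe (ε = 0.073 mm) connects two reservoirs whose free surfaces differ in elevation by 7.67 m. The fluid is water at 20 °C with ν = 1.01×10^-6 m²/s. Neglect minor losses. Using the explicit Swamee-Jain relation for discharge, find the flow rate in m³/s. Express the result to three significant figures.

Swamee-Jain (Type II): Q = -0.965·√(gD⁵h_f/L)·ln[ε/(3.7D) + √(3.17ν²L/(gD³h_f))]
√(gD⁵h_f/L) = √(9.81·0.503⁵·7.67/1490) = 0.04032
ε/(3.7D) = 3.92×10^-5; √(3.17ν²L/(gD³h_f)) = 2.24×10^-5
Q = -0.965·0.04032·ln(6.166×10^-5) = 0.3772 m³/s
Check: V = 1.90 m/s, Re = 9.45×10^5, f = 0.01418, h_f = 7.71 m ≈ 7.67 m ✓

Q ≈ 0.377 m³/s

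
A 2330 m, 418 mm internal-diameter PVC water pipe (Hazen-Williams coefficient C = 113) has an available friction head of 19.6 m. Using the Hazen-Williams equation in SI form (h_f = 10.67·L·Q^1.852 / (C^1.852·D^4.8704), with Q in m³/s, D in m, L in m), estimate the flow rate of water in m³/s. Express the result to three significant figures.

Q ≈ 0.241 m³/s

Rearranging: Q = [h_f·C^1.852·D^4.8704 / (10.67·L)]^(1/1.852)
Q = [19.6·113^1.852·0.418^4.8704 / (10.67·2330)]^0.540 = 0.2406 m³/s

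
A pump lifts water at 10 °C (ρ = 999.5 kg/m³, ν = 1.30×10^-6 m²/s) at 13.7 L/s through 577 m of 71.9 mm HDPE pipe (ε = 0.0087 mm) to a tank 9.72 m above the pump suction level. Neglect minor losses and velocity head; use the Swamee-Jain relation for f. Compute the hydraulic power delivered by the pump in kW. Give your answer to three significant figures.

P_hyd ≈ 11.8 kW

V = 4Q/(πD²) = 3.374 m/s; Re = 1.87×10^5; ε/D = 1.21×10^-4; f = 0.01673
h_f = f(L/D)V²/2g = 77.91 m
Total head H = z + h_f = 9.72 + 77.91 = 87.63 m
P_hyd = ρgQH = 999.5·9.81·0.0137·87.63 = 11.77 kW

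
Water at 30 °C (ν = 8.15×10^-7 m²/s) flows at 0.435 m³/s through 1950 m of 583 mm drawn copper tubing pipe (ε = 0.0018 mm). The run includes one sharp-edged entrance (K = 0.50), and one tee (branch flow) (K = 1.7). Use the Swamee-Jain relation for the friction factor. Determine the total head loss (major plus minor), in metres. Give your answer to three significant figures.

H_L ≈ 5.46 m

V = 4Q/(πD²) = 1.630 m/s; V²/2g = 0.1353 m
Re = 1.17×10^6, ε/D = 3.09×10^-6 → f = 0.01140 (Swamee-Jain)
Major: h_f = f(L/D)·V²/2g = 0.01140·3345·0.1353 = 5.160 m
Minor: ΣK = 2.20; h_m = ΣK·V²/2g = 0.2977 m
Total H_L = 5.160 + 0.2977 = 5.458 m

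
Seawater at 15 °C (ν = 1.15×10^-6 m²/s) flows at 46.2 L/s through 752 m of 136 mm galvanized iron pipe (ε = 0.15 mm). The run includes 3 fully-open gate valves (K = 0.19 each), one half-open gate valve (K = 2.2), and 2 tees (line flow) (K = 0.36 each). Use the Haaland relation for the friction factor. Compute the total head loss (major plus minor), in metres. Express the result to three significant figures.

H_L ≈ 61.1 m

V = 4Q/(πD²) = 3.180 m/s; V²/2g = 0.5155 m
Re = 3.76×10^5, ε/D = 0.00110 → f = 0.02079 (Haaland)
Major: h_f = f(L/D)·V²/2g = 0.02079·5529·0.5155 = 59.27 m
Minor: ΣK = 3.49; h_m = ΣK·V²/2g = 1.799 m
Total H_L = 59.27 + 1.799 = 61.07 m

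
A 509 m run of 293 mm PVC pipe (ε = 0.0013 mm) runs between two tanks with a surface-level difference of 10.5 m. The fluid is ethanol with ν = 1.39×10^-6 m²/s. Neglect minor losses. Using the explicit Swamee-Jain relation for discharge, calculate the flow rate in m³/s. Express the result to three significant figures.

Swamee-Jain (Type II): Q = -0.965·√(gD⁵h_f/L)·ln[ε/(3.7D) + √(3.17ν²L/(gD³h_f))]
√(gD⁵h_f/L) = √(9.81·0.293⁵·10.5/509) = 0.02090
ε/(3.7D) = 1.20×10^-6; √(3.17ν²L/(gD³h_f)) = 3.47×10^-5
Q = -0.965·0.02090·ln(3.589×10^-5) = 0.2065 m³/s
Check: V = 3.06 m/s, Re = 6.45×10^5, f = 0.01260, h_f = 10.5 m ≈ 10.5 m ✓

Q ≈ 0.206 m³/s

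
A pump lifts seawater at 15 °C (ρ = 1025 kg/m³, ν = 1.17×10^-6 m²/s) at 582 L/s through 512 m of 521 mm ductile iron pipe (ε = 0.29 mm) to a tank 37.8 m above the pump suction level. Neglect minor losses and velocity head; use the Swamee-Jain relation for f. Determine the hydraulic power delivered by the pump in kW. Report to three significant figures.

V = 4Q/(πD²) = 2.730 m/s; Re = 1.22×10^6; ε/D = 5.57×10^-4; f = 0.01758
h_f = f(L/D)V²/2g = 6.564 m
Total head H = z + h_f = 37.8 + 6.564 = 44.36 m
P_hyd = ρgQH = 1025·9.81·0.582·44.36 = 259.6 kW

P_hyd ≈ 260 kW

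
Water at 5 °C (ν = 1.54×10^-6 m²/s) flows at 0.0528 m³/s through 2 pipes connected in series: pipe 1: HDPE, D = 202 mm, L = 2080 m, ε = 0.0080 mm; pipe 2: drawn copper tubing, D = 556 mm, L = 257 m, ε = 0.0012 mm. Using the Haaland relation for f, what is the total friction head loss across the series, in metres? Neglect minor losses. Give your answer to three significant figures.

Pipe 1: V = 1.648 m/s, Re = 2.16×10^5, ε/D = 3.96×10^-5, f = 0.01554, h_1 = f(L/D)V²/2g = 22.14 m
Pipe 2: V = 0.2175 m/s, Re = 7.85×10^4, ε/D = 2.16×10^-6, f = 0.01877, h_2 = f(L/D)V²/2g = 0.02091 m
Series → Q common, losses add: H = Σh = 22.16 m

H ≈ 22.2 m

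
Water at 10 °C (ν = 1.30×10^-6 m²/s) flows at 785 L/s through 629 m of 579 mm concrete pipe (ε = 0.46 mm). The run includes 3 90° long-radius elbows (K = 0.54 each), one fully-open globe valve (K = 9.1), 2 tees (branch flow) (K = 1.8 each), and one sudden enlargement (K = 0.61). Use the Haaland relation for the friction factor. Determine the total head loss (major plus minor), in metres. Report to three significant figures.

H_L ≈ 16.0 m

V = 4Q/(πD²) = 2.981 m/s; V²/2g = 0.4531 m
Re = 1.33×10^6, ε/D = 7.94×10^-4 → f = 0.01886 (Haaland)
Major: h_f = f(L/D)·V²/2g = 0.01886·1086·0.4531 = 9.280 m
Minor: ΣK = 14.9; h_m = ΣK·V²/2g = 6.764 m
Total H_L = 9.280 + 6.764 = 16.04 m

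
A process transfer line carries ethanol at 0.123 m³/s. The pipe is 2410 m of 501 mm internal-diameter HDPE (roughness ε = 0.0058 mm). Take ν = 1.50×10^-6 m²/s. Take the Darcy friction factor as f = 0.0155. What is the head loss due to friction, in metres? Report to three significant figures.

V = 4Q/(πD²) = 4·0.123/(π·0.501²) = 0.6239 m/s
h_f = f(L/D)V²/(2g) = 0.01550·(2410/0.501)·0.6239²/(2·9.81) = 1.479 m

h_f ≈ 1.48 m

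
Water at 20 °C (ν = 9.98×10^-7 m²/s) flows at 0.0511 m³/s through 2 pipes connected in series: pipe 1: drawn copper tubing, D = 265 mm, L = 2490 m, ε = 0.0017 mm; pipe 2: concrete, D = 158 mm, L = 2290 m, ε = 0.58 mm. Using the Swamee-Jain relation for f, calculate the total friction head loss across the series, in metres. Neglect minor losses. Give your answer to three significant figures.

H ≈ 147 m

Pipe 1: V = 0.9265 m/s, Re = 2.46×10^5, ε/D = 6.42×10^-6, f = 0.01499, h_1 = f(L/D)V²/2g = 6.163 m
Pipe 2: V = 2.606 m/s, Re = 4.13×10^5, ε/D = 0.00367, f = 0.02812, h_2 = f(L/D)V²/2g = 141.1 m
Series → Q common, losses add: H = Σh = 147.3 m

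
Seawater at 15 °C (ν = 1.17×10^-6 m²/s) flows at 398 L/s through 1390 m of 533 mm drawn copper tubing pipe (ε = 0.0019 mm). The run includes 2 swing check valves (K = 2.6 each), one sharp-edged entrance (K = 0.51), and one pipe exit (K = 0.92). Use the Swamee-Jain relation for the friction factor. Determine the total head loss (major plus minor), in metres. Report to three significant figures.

V = 4Q/(πD²) = 1.784 m/s; V²/2g = 0.1622 m
Re = 8.13×10^5, ε/D = 3.56×10^-6 → f = 0.01210 (Swamee-Jain)
Major: h_f = f(L/D)·V²/2g = 0.01210·2608·0.1622 = 5.118 m
Minor: ΣK = 6.63; h_m = ΣK·V²/2g = 1.075 m
Total H_L = 5.118 + 1.075 = 6.194 m

H_L ≈ 6.19 m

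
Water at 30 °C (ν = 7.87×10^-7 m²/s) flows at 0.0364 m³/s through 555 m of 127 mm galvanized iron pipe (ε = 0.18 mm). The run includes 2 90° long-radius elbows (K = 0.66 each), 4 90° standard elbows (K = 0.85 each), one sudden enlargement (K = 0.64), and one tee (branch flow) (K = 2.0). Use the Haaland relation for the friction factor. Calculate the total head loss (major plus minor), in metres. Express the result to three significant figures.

V = 4Q/(πD²) = 2.873 m/s; V²/2g = 0.4208 m
Re = 4.64×10^5, ε/D = 0.00142 → f = 0.02190 (Haaland)
Major: h_f = f(L/D)·V²/2g = 0.02190·4370·0.4208 = 40.27 m
Minor: ΣK = 7.36; h_m = ΣK·V²/2g = 3.097 m
Total H_L = 40.27 + 3.097 = 43.37 m

H_L ≈ 43.4 m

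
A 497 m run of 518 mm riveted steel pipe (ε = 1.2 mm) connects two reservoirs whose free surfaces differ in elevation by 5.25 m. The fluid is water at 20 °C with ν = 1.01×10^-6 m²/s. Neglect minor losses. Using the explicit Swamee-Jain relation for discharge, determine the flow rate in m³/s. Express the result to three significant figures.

Swamee-Jain (Type II): Q = -0.965·√(gD⁵h_f/L)·ln[ε/(3.7D) + √(3.17ν²L/(gD³h_f))]
√(gD⁵h_f/L) = √(9.81·0.518⁵·5.25/497) = 0.06217
ε/(3.7D) = 6.26×10^-4; √(3.17ν²L/(gD³h_f)) = 1.50×10^-5
Q = -0.965·0.06217·ln(6.411×10^-4) = 0.4411 m³/s
Check: V = 2.09 m/s, Re = 1.07×10^6, f = 0.02459, h_f = 5.27 m ≈ 5.25 m ✓

Q ≈ 0.441 m³/s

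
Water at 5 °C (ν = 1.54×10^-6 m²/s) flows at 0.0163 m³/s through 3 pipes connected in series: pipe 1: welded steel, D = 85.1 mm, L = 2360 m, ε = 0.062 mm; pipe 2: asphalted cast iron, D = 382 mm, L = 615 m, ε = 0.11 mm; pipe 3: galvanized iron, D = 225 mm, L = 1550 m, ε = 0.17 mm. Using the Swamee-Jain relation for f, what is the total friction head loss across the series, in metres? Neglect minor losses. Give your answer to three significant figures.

Pipe 1: V = 2.866 m/s, Re = 1.58×10^5, ε/D = 7.29×10^-4, f = 0.02042, h_1 = f(L/D)V²/2g = 237.0 m
Pipe 2: V = 0.1422 m/s, Re = 3.53×10^4, ε/D = 2.88×10^-4, f = 0.02343, h_2 = f(L/D)V²/2g = 0.03889 m
Pipe 3: V = 0.4100 m/s, Re = 5.99×10^4, ε/D = 7.56×10^-4, f = 0.02285, h_3 = f(L/D)V²/2g = 1.348 m
Series → Q common, losses add: H = Σh = 238.4 m

H ≈ 238 m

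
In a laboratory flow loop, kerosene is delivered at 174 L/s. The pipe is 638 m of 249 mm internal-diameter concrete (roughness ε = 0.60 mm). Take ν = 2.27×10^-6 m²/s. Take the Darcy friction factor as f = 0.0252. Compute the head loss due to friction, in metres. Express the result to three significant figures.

h_f ≈ 42.0 m

V = 4Q/(πD²) = 4·0.174/(π·0.249²) = 3.573 m/s
h_f = f(L/D)V²/(2g) = 0.02520·(638/0.249)·3.573²/(2·9.81) = 42.02 m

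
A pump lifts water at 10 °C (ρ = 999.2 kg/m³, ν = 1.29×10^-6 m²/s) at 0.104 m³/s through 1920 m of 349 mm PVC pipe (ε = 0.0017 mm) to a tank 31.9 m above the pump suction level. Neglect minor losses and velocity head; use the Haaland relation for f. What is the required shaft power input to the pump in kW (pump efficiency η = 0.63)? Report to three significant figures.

P_shaft ≈ 59.4 kW

V = 4Q/(πD²) = 1.087 m/s; Re = 2.94×10^5; ε/D = 4.87×10^-6; f = 0.01443
h_f = f(L/D)V²/2g = 4.783 m
Total head H = z + h_f = 31.9 + 4.783 = 36.68 m
P_hyd = ρgQH = 999.2·9.81·0.104·36.68 = 37.40 kW
P_shaft = P_hyd/η = 37.40/0.63 = 59.36 kW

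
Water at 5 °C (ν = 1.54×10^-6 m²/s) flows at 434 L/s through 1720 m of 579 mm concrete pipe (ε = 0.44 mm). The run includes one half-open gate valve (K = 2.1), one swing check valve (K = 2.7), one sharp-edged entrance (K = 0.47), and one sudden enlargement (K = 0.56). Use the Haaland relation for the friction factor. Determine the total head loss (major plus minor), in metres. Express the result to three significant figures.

V = 4Q/(πD²) = 1.648 m/s; V²/2g = 0.1385 m
Re = 6.20×10^5, ε/D = 7.60×10^-4 → f = 0.01894 (Haaland)
Major: h_f = f(L/D)·V²/2g = 0.01894·2971·0.1385 = 7.791 m
Minor: ΣK = 5.83; h_m = ΣK·V²/2g = 0.8073 m
Total H_L = 7.791 + 0.8073 = 8.598 m

H_L ≈ 8.60 m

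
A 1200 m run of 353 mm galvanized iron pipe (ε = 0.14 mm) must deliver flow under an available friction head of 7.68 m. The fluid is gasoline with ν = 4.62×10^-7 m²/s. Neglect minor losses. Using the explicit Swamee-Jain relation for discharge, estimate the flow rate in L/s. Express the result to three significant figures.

Q ≈ 161 L/s

Swamee-Jain (Type II): Q = -0.965·√(gD⁵h_f/L)·ln[ε/(3.7D) + √(3.17ν²L/(gD³h_f))]
√(gD⁵h_f/L) = √(9.81·0.353⁵·7.68/1200) = 0.01855
ε/(3.7D) = 1.07×10^-4; √(3.17ν²L/(gD³h_f)) = 1.57×10^-5
Q = -0.965·0.01855·ln(1.228×10^-4) = 0.1612 m³/s
Check: V = 1.65 m/s, Re = 1.26×10^6, f = 0.01643, h_f = 7.72 m ≈ 7.68 m ✓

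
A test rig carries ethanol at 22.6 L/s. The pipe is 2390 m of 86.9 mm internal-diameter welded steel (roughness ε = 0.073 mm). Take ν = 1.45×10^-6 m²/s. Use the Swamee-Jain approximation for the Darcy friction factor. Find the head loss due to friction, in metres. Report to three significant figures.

V = 4Q/(πD²) = 4·0.0226/(π·0.0869²) = 3.810 m/s
Re = VD/ν = 3.810·0.0869/1.45×10^-6 = 2.28×10^5 → turbulent
ε/D = 0.073/86.9 = 8.40×10^-4
Swamee-Jain: f = 0.02036
h_f = f(L/D)V²/(2g) = 0.02036·(2390/0.0869)·3.810²/(2·9.81) = 414.4 m

h_f ≈ 414 m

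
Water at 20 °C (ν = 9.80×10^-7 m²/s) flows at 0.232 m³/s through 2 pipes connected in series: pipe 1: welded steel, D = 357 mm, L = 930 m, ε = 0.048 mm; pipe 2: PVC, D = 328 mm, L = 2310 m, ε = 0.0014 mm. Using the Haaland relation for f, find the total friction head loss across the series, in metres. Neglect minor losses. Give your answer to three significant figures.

H ≈ 42.0 m

Pipe 1: V = 2.318 m/s, Re = 8.44×10^5, ε/D = 1.34×10^-4, f = 0.01398, h_1 = f(L/D)V²/2g = 9.968 m
Pipe 2: V = 2.746 m/s, Re = 9.19×10^5, ε/D = 4.27×10^-6, f = 0.01182, h_2 = f(L/D)V²/2g = 31.99 m
Series → Q common, losses add: H = Σh = 41.95 m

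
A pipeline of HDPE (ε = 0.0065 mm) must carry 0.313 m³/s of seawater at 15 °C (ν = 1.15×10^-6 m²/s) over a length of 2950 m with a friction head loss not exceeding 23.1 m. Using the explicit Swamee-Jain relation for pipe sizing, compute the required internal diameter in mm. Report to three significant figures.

D ≈ 422 mm

Swamee-Jain (Type III): D = 0.66·[ε^1.25·(LQ²/(gh_f))^4.75 + ν·Q^9.4·(L/(gh_f))^5.2]^0.04
LQ²/(gh_f) = 1.275; L/(gh_f) = 13.02
Term 1 = ε^1.25·(…)^4.75 = 1.04×10^-6; Term 2 = ν·Q^9.4·(…)^5.2 = 1.30×10^-5
D = 0.66·(1.04×10^-6 + 1.30×10^-5)^0.04 = 0.4221 m = 422 mm
Check: V = 2.24 m/s, Re = 8.21×10^5, f = 0.01233, h_f = 22.0 m ≈ 23.1 m ✓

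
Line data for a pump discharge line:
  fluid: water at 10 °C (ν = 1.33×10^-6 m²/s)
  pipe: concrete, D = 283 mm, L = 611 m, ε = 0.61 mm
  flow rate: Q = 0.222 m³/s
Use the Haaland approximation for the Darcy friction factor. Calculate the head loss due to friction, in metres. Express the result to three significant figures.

h_f ≈ 33.1 m

V = 4Q/(πD²) = 4·0.222/(π·0.283²) = 3.529 m/s
Re = VD/ν = 3.529·0.283/1.33×10^-6 = 7.51×10^5 → turbulent
ε/D = 0.61/283 = 0.00216
Haaland: f = 0.02415
h_f = f(L/D)V²/(2g) = 0.02415·(611/0.283)·3.529²/(2·9.81) = 33.10 m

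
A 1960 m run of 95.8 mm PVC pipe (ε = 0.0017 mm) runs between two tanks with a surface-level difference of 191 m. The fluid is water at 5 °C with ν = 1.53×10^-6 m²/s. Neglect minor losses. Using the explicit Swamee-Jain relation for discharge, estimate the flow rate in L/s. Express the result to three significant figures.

Q ≈ 24.7 L/s

Swamee-Jain (Type II): Q = -0.965·√(gD⁵h_f/L)·ln[ε/(3.7D) + √(3.17ν²L/(gD³h_f))]
√(gD⁵h_f/L) = √(9.81·0.0958⁵·191/1960) = 0.002777
ε/(3.7D) = 4.80×10^-6; √(3.17ν²L/(gD³h_f)) = 9.40×10^-5
Q = -0.965·0.002777·ln(9.876×10^-5) = 0.02472 m³/s
Check: V = 3.43 m/s, Re = 2.15×10^5, f = 0.01549, h_f = 190 m ≈ 191 m ✓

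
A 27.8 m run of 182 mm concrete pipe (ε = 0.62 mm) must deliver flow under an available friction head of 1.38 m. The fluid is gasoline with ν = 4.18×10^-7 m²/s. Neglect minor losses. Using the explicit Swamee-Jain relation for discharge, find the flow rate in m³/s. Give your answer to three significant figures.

Q ≈ 0.0664 m³/s

Swamee-Jain (Type II): Q = -0.965·√(gD⁵h_f/L)·ln[ε/(3.7D) + √(3.17ν²L/(gD³h_f))]
√(gD⁵h_f/L) = √(9.81·0.182⁵·1.38/27.8) = 0.009861
ε/(3.7D) = 9.21×10^-4; √(3.17ν²L/(gD³h_f)) = 1.37×10^-5
Q = -0.965·0.009861·ln(9.344×10^-4) = 0.06638 m³/s
Check: V = 2.55 m/s, Re = 1.11×10^6, f = 0.02730, h_f = 1.38 m ≈ 1.38 m ✓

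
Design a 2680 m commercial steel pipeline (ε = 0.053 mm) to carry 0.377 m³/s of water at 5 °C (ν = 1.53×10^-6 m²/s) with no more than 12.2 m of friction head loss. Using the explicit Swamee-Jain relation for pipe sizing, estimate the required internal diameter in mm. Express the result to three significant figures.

Swamee-Jain (Type III): D = 0.66·[ε^1.25·(LQ²/(gh_f))^4.75 + ν·Q^9.4·(L/(gh_f))^5.2]^0.04
LQ²/(gh_f) = 3.183; L/(gh_f) = 22.39
Term 1 = ε^1.25·(…)^4.75 = 0.00111; Term 2 = ν·Q^9.4·(…)^5.2 = 0.00167
D = 0.66·(0.00111 + 0.00167)^0.04 = 0.5215 m = 522 mm
Check: V = 1.76 m/s, Re = 6.02×10^5, f = 0.01419, h_f = 11.6 m ≈ 12.2 m ✓

D ≈ 522 mm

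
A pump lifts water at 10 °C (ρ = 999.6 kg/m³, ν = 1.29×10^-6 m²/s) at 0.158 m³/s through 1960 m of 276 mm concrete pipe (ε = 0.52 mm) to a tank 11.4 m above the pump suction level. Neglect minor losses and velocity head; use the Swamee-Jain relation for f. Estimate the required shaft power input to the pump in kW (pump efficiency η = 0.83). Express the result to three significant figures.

P_shaft ≈ 132 kW

V = 4Q/(πD²) = 2.641 m/s; Re = 5.65×10^5; ε/D = 0.00188; f = 0.02350
h_f = f(L/D)V²/2g = 59.32 m
Total head H = z + h_f = 11.4 + 59.32 = 70.72 m
P_hyd = ρgQH = 999.6·9.81·0.158·70.72 = 109.6 kW
P_shaft = P_hyd/η = 109.6/0.83 = 132.0 kW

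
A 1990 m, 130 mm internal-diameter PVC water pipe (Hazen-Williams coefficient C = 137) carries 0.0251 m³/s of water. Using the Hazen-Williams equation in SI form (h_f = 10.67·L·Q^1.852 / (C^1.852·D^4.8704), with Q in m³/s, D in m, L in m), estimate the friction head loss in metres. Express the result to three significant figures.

h_f ≈ 52.7 m

h_f = 10.67·1990·0.0251^1.852 / (137^1.852·0.130^4.8704) = 52.66 m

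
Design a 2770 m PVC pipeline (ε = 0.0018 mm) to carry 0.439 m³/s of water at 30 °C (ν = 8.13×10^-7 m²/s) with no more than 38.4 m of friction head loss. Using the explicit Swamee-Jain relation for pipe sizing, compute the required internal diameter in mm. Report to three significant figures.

Swamee-Jain (Type III): D = 0.66·[ε^1.25·(LQ²/(gh_f))^4.75 + ν·Q^9.4·(L/(gh_f))^5.2]^0.04
LQ²/(gh_f) = 1.417; L/(gh_f) = 7.353
Term 1 = ε^1.25·(…)^4.75 = 3.45×10^-7; Term 2 = ν·Q^9.4·(…)^5.2 = 1.13×10^-5
D = 0.66·(3.45×10^-7 + 1.13×10^-5)^0.04 = 0.4190 m = 419 mm
Check: V = 3.18 m/s, Re = 1.64×10^6, f = 0.01084, h_f = 37.0 m ≈ 38.4 m ✓

D ≈ 419 mm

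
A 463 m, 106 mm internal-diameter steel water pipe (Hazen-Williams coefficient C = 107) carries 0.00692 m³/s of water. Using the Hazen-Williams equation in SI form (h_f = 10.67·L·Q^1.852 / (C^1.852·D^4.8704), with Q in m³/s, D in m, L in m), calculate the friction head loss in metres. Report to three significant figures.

h_f = 10.67·463·0.00692^1.852 / (107^1.852·0.106^4.8704) = 4.812 m

h_f ≈ 4.81 m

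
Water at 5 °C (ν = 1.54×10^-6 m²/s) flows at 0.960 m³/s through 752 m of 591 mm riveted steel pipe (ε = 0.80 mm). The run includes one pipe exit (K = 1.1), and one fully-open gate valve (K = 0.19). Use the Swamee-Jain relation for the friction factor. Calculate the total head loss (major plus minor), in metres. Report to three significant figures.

H_L ≈ 17.8 m

V = 4Q/(πD²) = 3.500 m/s; V²/2g = 0.6242 m
Re = 1.34×10^6, ε/D = 0.00135 → f = 0.02142 (Swamee-Jain)
Major: h_f = f(L/D)·V²/2g = 0.02142·1272·0.6242 = 17.01 m
Minor: ΣK = 1.29; h_m = ΣK·V²/2g = 0.8052 m
Total H_L = 17.01 + 0.8052 = 17.82 m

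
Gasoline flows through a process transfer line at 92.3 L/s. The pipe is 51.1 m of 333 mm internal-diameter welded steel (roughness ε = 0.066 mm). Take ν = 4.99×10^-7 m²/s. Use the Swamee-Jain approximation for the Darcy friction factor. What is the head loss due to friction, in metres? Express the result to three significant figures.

V = 4Q/(πD²) = 4·0.0923/(π·0.333²) = 1.060 m/s
Re = VD/ν = 1.060·0.333/4.99×10^-7 = 7.07×10^5 → turbulent
ε/D = 0.066/333 = 1.98×10^-4
Swamee-Jain: f = 0.01508
h_f = f(L/D)V²/(2g) = 0.01508·(51.1/0.333)·1.060²/(2·9.81) = 0.1325 m

h_f ≈ 0.132 m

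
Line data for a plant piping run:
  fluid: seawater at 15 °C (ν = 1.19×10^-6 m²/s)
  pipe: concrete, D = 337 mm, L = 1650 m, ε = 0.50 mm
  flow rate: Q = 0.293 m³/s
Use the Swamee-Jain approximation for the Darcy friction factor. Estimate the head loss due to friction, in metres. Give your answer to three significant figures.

V = 4Q/(πD²) = 4·0.293/(π·0.337²) = 3.285 m/s
Re = VD/ν = 3.285·0.337/1.19×10^-6 = 9.30×10^5 → turbulent
ε/D = 0.50/337 = 0.00148
Swamee-Jain: f = 0.02200
h_f = f(L/D)V²/(2g) = 0.02200·(1650/0.337)·3.285²/(2·9.81) = 59.23 m

h_f ≈ 59.2 m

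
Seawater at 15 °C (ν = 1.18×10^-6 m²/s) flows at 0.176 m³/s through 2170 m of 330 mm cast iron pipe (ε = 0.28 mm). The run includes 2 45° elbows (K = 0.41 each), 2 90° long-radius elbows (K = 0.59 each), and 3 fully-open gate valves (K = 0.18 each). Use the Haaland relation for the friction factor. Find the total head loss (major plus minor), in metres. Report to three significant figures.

V = 4Q/(πD²) = 2.058 m/s; V²/2g = 0.2158 m
Re = 5.75×10^5, ε/D = 8.48×10^-4 → f = 0.01942 (Haaland)
Major: h_f = f(L/D)·V²/2g = 0.01942·6576·0.2158 = 27.56 m
Minor: ΣK = 2.54; h_m = ΣK·V²/2g = 0.5482 m
Total H_L = 27.56 + 0.5482 = 28.11 m

H_L ≈ 28.1 m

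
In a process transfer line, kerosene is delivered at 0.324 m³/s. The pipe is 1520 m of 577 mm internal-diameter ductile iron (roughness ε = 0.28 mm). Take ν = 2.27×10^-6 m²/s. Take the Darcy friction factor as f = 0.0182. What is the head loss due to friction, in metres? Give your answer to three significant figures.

h_f ≈ 3.75 m

V = 4Q/(πD²) = 4·0.324/(π·0.577²) = 1.239 m/s
h_f = f(L/D)V²/(2g) = 0.01820·(1520/0.577)·1.239²/(2·9.81) = 3.752 m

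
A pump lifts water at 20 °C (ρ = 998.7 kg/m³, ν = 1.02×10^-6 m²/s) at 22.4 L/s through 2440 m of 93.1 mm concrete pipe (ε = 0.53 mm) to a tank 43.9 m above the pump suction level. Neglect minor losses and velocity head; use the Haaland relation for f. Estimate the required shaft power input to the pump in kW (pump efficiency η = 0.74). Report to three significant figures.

V = 4Q/(πD²) = 3.290 m/s; Re = 3.00×10^5; ε/D = 0.00569; f = 0.03193
h_f = f(L/D)V²/2g = 461.7 m
Total head H = z + h_f = 43.9 + 461.7 = 505.6 m
P_hyd = ρgQH = 998.7·9.81·0.0224·505.6 = 111.0 kW
P_shaft = P_hyd/η = 111.0/0.74 = 150.0 kW

P_shaft ≈ 150 kW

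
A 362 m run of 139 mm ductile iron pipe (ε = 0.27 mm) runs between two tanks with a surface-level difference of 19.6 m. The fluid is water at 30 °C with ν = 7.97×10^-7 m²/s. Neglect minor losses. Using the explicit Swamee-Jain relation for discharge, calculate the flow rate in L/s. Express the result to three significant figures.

Q ≈ 37.9 L/s

Swamee-Jain (Type II): Q = -0.965·√(gD⁵h_f/L)·ln[ε/(3.7D) + √(3.17ν²L/(gD³h_f))]
√(gD⁵h_f/L) = √(9.81·0.139⁵·19.6/362) = 0.005250
ε/(3.7D) = 5.25×10^-4; √(3.17ν²L/(gD³h_f)) = 3.76×10^-5
Q = -0.965·0.005250·ln(5.626×10^-4) = 0.03791 m³/s
Check: V = 2.50 m/s, Re = 4.36×10^5, f = 0.02379, h_f = 19.7 m ≈ 19.6 m ✓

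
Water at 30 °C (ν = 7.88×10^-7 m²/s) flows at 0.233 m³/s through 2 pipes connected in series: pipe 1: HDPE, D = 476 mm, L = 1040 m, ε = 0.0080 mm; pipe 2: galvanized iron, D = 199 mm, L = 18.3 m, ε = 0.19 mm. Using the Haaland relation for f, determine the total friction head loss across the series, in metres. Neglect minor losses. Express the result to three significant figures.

H ≈ 7.51 m

Pipe 1: V = 1.309 m/s, Re = 7.91×10^5, ε/D = 1.68×10^-5, f = 0.01232, h_1 = f(L/D)V²/2g = 2.353 m
Pipe 2: V = 7.491 m/s, Re = 1.89×10^6, ε/D = 9.55×10^-4, f = 0.01960, h_2 = f(L/D)V²/2g = 5.156 m
Series → Q common, losses add: H = Σh = 7.509 m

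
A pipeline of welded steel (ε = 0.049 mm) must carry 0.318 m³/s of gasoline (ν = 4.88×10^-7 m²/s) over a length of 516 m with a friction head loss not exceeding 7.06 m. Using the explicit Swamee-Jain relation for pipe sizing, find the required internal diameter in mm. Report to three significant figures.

D ≈ 385 mm

Swamee-Jain (Type III): D = 0.66·[ε^1.25·(LQ²/(gh_f))^4.75 + ν·Q^9.4·(L/(gh_f))^5.2]^0.04
LQ²/(gh_f) = 0.7534; L/(gh_f) = 7.450
Term 1 = ε^1.25·(…)^4.75 = 1.07×10^-6; Term 2 = ν·Q^9.4·(…)^5.2 = 3.52×10^-7
D = 0.66·(1.07×10^-6 + 3.52×10^-7)^0.04 = 0.3852 m = 385 mm
Check: V = 2.73 m/s, Re = 2.15×10^6, f = 0.01328, h_f = 6.76 m ≈ 7.06 m ✓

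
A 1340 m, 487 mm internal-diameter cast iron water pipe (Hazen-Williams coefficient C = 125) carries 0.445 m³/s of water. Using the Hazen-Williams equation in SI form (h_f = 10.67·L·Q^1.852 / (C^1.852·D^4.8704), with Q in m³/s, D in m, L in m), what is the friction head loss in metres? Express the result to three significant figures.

h_f = 10.67·1340·0.445^1.852 / (125^1.852·0.487^4.8704) = 13.88 m

h_f ≈ 13.9 m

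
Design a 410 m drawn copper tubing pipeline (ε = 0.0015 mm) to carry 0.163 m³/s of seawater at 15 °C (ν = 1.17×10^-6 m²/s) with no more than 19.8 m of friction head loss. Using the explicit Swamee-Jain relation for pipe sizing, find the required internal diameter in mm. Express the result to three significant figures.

D ≈ 226 mm

Swamee-Jain (Type III): D = 0.66·[ε^1.25·(LQ²/(gh_f))^4.75 + ν·Q^9.4·(L/(gh_f))^5.2]^0.04
LQ²/(gh_f) = 0.05608; L/(gh_f) = 2.111
Term 1 = ε^1.25·(…)^4.75 = 5.98×10^-14; Term 2 = ν·Q^9.4·(…)^5.2 = 2.24×10^-12
D = 0.66·(5.98×10^-14 + 2.24×10^-12)^0.04 = 0.2259 m = 226 mm
Check: V = 4.07 m/s, Re = 7.85×10^5, f = 0.01224, h_f = 18.7 m ≈ 19.8 m ✓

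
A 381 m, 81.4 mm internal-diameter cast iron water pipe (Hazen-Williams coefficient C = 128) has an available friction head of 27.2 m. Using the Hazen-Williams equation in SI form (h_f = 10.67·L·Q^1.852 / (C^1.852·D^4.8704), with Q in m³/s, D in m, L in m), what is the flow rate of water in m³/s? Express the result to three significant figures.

Rearranging: Q = [h_f·C^1.852·D^4.8704 / (10.67·L)]^(1/1.852)
Q = [27.2·128^1.852·0.0814^4.8704 / (10.67·381)]^0.540 = 0.01170 m³/s

Q ≈ 0.0117 m³/s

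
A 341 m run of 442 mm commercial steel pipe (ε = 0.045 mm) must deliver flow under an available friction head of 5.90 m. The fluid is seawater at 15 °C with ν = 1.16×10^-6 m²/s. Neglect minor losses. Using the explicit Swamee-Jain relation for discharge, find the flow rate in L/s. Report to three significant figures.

Q ≈ 517 L/s

Swamee-Jain (Type II): Q = -0.965·√(gD⁵h_f/L)·ln[ε/(3.7D) + √(3.17ν²L/(gD³h_f))]
√(gD⁵h_f/L) = √(9.81·0.442⁵·5.90/341) = 0.05351
ε/(3.7D) = 2.75×10^-5; √(3.17ν²L/(gD³h_f)) = 1.71×10^-5
Q = -0.965·0.05351·ln(4.458×10^-5) = 0.5173 m³/s
Check: V = 3.37 m/s, Re = 1.28×10^6, f = 0.01328, h_f = 5.93 m ≈ 5.90 m ✓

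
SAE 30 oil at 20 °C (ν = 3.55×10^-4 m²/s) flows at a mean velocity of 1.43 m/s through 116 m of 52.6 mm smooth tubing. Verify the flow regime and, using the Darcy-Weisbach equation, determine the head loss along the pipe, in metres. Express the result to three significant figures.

h_f ≈ 69.4 m

Re = VD/ν = 1.43·0.05260/3.55×10^-4 = 212 → laminar (Re < 2300)
f = 64/Re = 0.3021
h_f = f(L/D)V²/(2g) = 0.3021·(116/0.05260)·1.43²/(2·9.81) = 69.43 m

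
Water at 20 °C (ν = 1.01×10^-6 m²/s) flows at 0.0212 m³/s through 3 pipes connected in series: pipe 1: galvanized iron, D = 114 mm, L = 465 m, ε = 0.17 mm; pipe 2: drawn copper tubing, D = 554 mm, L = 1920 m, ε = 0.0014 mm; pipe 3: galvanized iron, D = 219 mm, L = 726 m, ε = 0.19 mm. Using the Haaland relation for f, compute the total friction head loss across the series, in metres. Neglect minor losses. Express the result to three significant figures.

Pipe 1: V = 2.077 m/s, Re = 2.34×10^5, ε/D = 0.00149, f = 0.02256, h_1 = f(L/D)V²/2g = 20.23 m
Pipe 2: V = 0.08795 m/s, Re = 4.82×10^4, ε/D = 2.53×10^-6, f = 0.02089, h_2 = f(L/D)V²/2g = 0.02854 m
Pipe 3: V = 0.5628 m/s, Re = 1.22×10^5, ε/D = 8.68×10^-4, f = 0.02111, h_3 = f(L/D)V²/2g = 1.130 m
Series → Q common, losses add: H = Σh = 21.39 m

H ≈ 21.4 m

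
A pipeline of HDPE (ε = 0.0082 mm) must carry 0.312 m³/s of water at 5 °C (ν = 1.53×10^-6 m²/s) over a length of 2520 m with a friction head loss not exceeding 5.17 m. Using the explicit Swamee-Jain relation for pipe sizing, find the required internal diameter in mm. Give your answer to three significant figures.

D ≈ 563 mm

Swamee-Jain (Type III): D = 0.66·[ε^1.25·(LQ²/(gh_f))^4.75 + ν·Q^9.4·(L/(gh_f))^5.2]^0.04
LQ²/(gh_f) = 4.837; L/(gh_f) = 49.69
Term 1 = ε^1.25·(…)^4.75 = 7.83×10^-4; Term 2 = ν·Q^9.4·(…)^5.2 = 0.0178
D = 0.66·(7.83×10^-4 + 0.0178)^0.04 = 0.5627 m = 563 mm
Check: V = 1.25 m/s, Re = 4.61×10^5, f = 0.01350, h_f = 4.85 m ≈ 5.17 m ✓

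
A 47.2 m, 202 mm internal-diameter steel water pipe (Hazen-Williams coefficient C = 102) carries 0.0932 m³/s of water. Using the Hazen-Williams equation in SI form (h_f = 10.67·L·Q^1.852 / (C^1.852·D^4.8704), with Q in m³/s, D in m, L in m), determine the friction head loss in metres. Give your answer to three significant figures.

h_f = 10.67·47.2·0.0932^1.852 / (102^1.852·0.202^4.8704) = 2.863 m

h_f ≈ 2.86 m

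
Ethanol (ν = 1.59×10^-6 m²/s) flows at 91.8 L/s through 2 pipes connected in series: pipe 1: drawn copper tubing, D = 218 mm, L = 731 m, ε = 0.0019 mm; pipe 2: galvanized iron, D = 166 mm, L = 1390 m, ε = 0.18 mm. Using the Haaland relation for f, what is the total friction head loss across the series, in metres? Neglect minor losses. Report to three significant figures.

H ≈ 173 m

Pipe 1: V = 2.459 m/s, Re = 3.37×10^5, ε/D = 8.72×10^-6, f = 0.01411, h_1 = f(L/D)V²/2g = 14.59 m
Pipe 2: V = 4.242 m/s, Re = 4.43×10^5, ε/D = 0.00108, f = 0.02062, h_2 = f(L/D)V²/2g = 158.4 m
Series → Q common, losses add: H = Σh = 172.9 m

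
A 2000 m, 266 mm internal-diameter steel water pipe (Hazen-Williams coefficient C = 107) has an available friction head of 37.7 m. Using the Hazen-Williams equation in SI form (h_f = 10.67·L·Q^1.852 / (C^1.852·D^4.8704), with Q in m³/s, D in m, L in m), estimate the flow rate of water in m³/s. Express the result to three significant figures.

Rearranging: Q = [h_f·C^1.852·D^4.8704 / (10.67·L)]^(1/1.852)
Q = [37.7·107^1.852·0.266^4.8704 / (10.67·2000)]^0.540 = 0.1073 m³/s

Q ≈ 0.107 m³/s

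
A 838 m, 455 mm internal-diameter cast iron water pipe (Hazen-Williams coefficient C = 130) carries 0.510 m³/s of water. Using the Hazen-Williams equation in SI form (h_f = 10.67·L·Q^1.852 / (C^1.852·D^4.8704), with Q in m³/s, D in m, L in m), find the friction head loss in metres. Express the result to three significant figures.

h_f ≈ 14.5 m

h_f = 10.67·838·0.510^1.852 / (130^1.852·0.455^4.8704) = 14.47 m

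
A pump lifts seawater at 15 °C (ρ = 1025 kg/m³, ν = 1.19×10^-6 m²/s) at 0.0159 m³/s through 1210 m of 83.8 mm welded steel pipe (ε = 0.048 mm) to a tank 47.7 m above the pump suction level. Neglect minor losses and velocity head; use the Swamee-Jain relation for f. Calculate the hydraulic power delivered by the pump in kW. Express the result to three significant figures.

P_hyd ≈ 26.5 kW

V = 4Q/(πD²) = 2.883 m/s; Re = 2.03×10^5; ε/D = 5.73×10^-4; f = 0.01928
h_f = f(L/D)V²/2g = 117.9 m
Total head H = z + h_f = 47.7 + 117.9 = 165.6 m
P_hyd = ρgQH = 1025·9.81·0.0159·165.6 = 26.48 kW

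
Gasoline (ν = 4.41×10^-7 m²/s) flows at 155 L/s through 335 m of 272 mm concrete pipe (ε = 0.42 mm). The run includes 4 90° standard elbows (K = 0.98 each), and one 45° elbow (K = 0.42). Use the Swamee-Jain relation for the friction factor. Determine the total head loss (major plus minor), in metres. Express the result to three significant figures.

H_L ≈ 11.4 m

V = 4Q/(πD²) = 2.667 m/s; V²/2g = 0.3627 m
Re = 1.65×10^6, ε/D = 0.00154 → f = 0.02208 (Swamee-Jain)
Major: h_f = f(L/D)·V²/2g = 0.02208·1232·0.3627 = 9.864 m
Minor: ΣK = 4.34; h_m = ΣK·V²/2g = 1.574 m
Total H_L = 9.864 + 1.574 = 11.44 m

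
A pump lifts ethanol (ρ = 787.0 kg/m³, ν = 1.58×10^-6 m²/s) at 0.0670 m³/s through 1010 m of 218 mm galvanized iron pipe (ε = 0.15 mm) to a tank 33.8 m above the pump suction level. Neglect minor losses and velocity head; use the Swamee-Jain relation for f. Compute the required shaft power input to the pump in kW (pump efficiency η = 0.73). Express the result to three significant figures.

V = 4Q/(πD²) = 1.795 m/s; Re = 2.48×10^5; ε/D = 6.88×10^-4; f = 0.01956
h_f = f(L/D)V²/2g = 14.89 m
Total head H = z + h_f = 33.8 + 14.89 = 48.69 m
P_hyd = ρgQH = 787.0·9.81·0.0670·48.69 = 25.18 kW
P_shaft = P_hyd/η = 25.18/0.73 = 34.50 kW

P_shaft ≈ 34.5 kW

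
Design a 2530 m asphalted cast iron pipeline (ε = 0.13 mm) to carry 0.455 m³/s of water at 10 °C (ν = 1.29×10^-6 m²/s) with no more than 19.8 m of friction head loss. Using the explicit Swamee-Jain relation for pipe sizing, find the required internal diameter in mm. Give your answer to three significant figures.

Swamee-Jain (Type III): D = 0.66·[ε^1.25·(LQ²/(gh_f))^4.75 + ν·Q^9.4·(L/(gh_f))^5.2]^0.04
LQ²/(gh_f) = 2.697; L/(gh_f) = 13.03
Term 1 = ε^1.25·(…)^4.75 = 0.00154; Term 2 = ν·Q^9.4·(…)^5.2 = 4.93×10^-4
D = 0.66·(0.00154 + 4.93×10^-4)^0.04 = 0.5151 m = 515 mm
Check: V = 2.18 m/s, Re = 8.72×10^5, f = 0.01542, h_f = 18.4 m ≈ 19.8 m ✓

D ≈ 515 mm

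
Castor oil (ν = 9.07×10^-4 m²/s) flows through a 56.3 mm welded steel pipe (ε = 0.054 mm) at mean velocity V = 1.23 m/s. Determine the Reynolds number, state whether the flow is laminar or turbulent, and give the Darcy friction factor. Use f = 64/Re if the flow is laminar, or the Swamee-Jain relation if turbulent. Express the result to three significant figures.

Re ≈ 76.3; laminar; f = 64/Re ≈ 0.838

Re = VD/ν = 1.230·0.0563/9.07×10^-4 = 76.3
Re < 2300 → laminar → f = 64/Re = 0.8383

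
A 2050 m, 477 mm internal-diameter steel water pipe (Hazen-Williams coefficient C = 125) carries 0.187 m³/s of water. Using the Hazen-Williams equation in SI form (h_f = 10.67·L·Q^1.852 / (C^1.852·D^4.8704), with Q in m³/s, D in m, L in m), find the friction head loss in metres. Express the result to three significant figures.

h_f = 10.67·2050·0.187^1.852 / (125^1.852·0.477^4.8704) = 4.717 m

h_f ≈ 4.72 m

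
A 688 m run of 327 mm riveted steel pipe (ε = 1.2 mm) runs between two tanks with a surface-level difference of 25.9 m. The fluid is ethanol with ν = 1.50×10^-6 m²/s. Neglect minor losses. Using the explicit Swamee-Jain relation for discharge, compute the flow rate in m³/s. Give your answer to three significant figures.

Swamee-Jain (Type II): Q = -0.965·√(gD⁵h_f/L)·ln[ε/(3.7D) + √(3.17ν²L/(gD³h_f))]
√(gD⁵h_f/L) = √(9.81·0.327⁵·25.9/688) = 0.03716
ε/(3.7D) = 9.92×10^-4; √(3.17ν²L/(gD³h_f)) = 2.35×10^-5
Q = -0.965·0.03716·ln(0.001015) = 0.2472 m³/s
Check: V = 2.94 m/s, Re = 6.42×10^5, f = 0.02798, h_f = 26.0 m ≈ 25.9 m ✓

Q ≈ 0.247 m³/s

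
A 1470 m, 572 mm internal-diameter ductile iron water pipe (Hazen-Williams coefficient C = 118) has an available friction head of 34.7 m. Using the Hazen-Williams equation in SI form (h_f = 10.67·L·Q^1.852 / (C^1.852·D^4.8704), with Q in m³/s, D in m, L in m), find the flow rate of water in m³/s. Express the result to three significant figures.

Rearranging: Q = [h_f·C^1.852·D^4.8704 / (10.67·L)]^(1/1.852)
Q = [34.7·118^1.852·0.572^4.8704 / (10.67·1470)]^0.540 = 1.000 m³/s

Q ≈ 1.00 m³/s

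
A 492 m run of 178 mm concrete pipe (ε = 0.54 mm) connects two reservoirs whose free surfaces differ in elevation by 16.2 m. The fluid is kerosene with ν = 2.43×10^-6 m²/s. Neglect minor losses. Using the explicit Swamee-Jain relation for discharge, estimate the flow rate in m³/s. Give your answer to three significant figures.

Q ≈ 0.0512 m³/s

Swamee-Jain (Type II): Q = -0.965·√(gD⁵h_f/L)·ln[ε/(3.7D) + √(3.17ν²L/(gD³h_f))]
√(gD⁵h_f/L) = √(9.81·0.178⁵·16.2/492) = 0.007597
ε/(3.7D) = 8.20×10^-4; √(3.17ν²L/(gD³h_f)) = 1.01×10^-4
Q = -0.965·0.007597·ln(9.213×10^-4) = 0.05124 m³/s
Check: V = 2.06 m/s, Re = 1.51×10^5, f = 0.02733, h_f = 16.3 m ≈ 16.2 m ✓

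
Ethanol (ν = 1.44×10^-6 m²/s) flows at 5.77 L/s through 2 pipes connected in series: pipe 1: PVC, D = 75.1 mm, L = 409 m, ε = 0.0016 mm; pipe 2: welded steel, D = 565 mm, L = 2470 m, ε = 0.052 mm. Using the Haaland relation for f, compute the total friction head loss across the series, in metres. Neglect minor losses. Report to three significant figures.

H ≈ 9.15 m

Pipe 1: V = 1.303 m/s, Re = 6.79×10^4, ε/D = 2.13×10^-5, f = 0.01942, h_1 = f(L/D)V²/2g = 9.146 m
Pipe 2: V = 0.02301 m/s, Re = 9030, ε/D = 9.20×10^-5, f = 0.03186, h_2 = f(L/D)V²/2g = 0.003760 m
Series → Q common, losses add: H = Σh = 9.149 m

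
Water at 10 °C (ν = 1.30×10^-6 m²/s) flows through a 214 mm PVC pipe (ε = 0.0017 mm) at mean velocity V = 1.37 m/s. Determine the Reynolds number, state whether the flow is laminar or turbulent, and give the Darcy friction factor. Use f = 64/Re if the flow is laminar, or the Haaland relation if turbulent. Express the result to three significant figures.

Re = VD/ν = 1.370·0.214/1.30×10^-6 = 2.26×10^5
Re > 4000 → turbulent; ε/D = 7.94×10^-6
Haaland: f = 0.01519

Re ≈ 2.26×10^5; turbulent; f ≈ 0.0152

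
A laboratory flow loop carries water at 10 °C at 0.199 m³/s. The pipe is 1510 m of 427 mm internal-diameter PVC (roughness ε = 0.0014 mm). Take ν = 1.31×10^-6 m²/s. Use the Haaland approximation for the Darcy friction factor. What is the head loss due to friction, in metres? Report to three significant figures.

V = 4Q/(πD²) = 4·0.199/(π·0.427²) = 1.390 m/s
Re = VD/ν = 1.390·0.427/1.31×10^-6 = 4.53×10^5 → turbulent
ε/D = 0.0014/427 = 3.28×10^-6
Haaland: f = 0.01333
h_f = f(L/D)V²/(2g) = 0.01333·(1510/0.427)·1.390²/(2·9.81) = 4.640 m

h_f ≈ 4.64 m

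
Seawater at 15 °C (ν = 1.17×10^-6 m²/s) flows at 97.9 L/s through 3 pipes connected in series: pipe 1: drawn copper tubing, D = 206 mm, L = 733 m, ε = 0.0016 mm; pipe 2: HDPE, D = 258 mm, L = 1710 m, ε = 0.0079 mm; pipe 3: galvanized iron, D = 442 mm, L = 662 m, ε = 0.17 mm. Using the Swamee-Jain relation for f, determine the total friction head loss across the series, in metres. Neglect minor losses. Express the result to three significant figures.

Pipe 1: V = 2.937 m/s, Re = 5.17×10^5, ε/D = 7.77×10^-6, f = 0.01314, h_1 = f(L/D)V²/2g = 20.56 m
Pipe 2: V = 1.873 m/s, Re = 4.13×10^5, ε/D = 3.06×10^-5, f = 0.01397, h_2 = f(L/D)V²/2g = 16.55 m
Pipe 3: V = 0.6380 m/s, Re = 2.41×10^5, ε/D = 3.85×10^-4, f = 0.01797, h_3 = f(L/D)V²/2g = 0.5584 m
Series → Q common, losses add: H = Σh = 37.67 m

H ≈ 37.7 m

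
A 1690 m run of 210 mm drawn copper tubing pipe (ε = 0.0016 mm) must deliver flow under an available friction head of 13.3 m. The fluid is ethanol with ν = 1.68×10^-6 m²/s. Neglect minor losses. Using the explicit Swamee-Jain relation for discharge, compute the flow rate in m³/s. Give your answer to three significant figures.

Q ≈ 0.0492 m³/s

Swamee-Jain (Type II): Q = -0.965·√(gD⁵h_f/L)·ln[ε/(3.7D) + √(3.17ν²L/(gD³h_f))]
√(gD⁵h_f/L) = √(9.81·0.210⁵·13.3/1690) = 0.005615
ε/(3.7D) = 2.06×10^-6; √(3.17ν²L/(gD³h_f)) = 1.12×10^-4
Q = -0.965·0.005615·ln(1.139×10^-4) = 0.04920 m³/s
Check: V = 1.42 m/s, Re = 1.78×10^5, f = 0.01596, h_f = 13.2 m ≈ 13.3 m ✓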